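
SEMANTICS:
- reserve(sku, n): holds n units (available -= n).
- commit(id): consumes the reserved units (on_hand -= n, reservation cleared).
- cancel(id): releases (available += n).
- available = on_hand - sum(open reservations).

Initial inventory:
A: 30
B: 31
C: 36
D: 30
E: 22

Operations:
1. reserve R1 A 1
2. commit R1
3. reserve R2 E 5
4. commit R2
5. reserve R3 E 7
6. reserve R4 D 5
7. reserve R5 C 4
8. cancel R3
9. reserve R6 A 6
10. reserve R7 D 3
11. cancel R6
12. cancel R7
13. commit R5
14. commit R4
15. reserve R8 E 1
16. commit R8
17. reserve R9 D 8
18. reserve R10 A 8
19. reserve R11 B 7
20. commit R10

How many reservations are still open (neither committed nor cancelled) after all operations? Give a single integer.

Step 1: reserve R1 A 1 -> on_hand[A=30 B=31 C=36 D=30 E=22] avail[A=29 B=31 C=36 D=30 E=22] open={R1}
Step 2: commit R1 -> on_hand[A=29 B=31 C=36 D=30 E=22] avail[A=29 B=31 C=36 D=30 E=22] open={}
Step 3: reserve R2 E 5 -> on_hand[A=29 B=31 C=36 D=30 E=22] avail[A=29 B=31 C=36 D=30 E=17] open={R2}
Step 4: commit R2 -> on_hand[A=29 B=31 C=36 D=30 E=17] avail[A=29 B=31 C=36 D=30 E=17] open={}
Step 5: reserve R3 E 7 -> on_hand[A=29 B=31 C=36 D=30 E=17] avail[A=29 B=31 C=36 D=30 E=10] open={R3}
Step 6: reserve R4 D 5 -> on_hand[A=29 B=31 C=36 D=30 E=17] avail[A=29 B=31 C=36 D=25 E=10] open={R3,R4}
Step 7: reserve R5 C 4 -> on_hand[A=29 B=31 C=36 D=30 E=17] avail[A=29 B=31 C=32 D=25 E=10] open={R3,R4,R5}
Step 8: cancel R3 -> on_hand[A=29 B=31 C=36 D=30 E=17] avail[A=29 B=31 C=32 D=25 E=17] open={R4,R5}
Step 9: reserve R6 A 6 -> on_hand[A=29 B=31 C=36 D=30 E=17] avail[A=23 B=31 C=32 D=25 E=17] open={R4,R5,R6}
Step 10: reserve R7 D 3 -> on_hand[A=29 B=31 C=36 D=30 E=17] avail[A=23 B=31 C=32 D=22 E=17] open={R4,R5,R6,R7}
Step 11: cancel R6 -> on_hand[A=29 B=31 C=36 D=30 E=17] avail[A=29 B=31 C=32 D=22 E=17] open={R4,R5,R7}
Step 12: cancel R7 -> on_hand[A=29 B=31 C=36 D=30 E=17] avail[A=29 B=31 C=32 D=25 E=17] open={R4,R5}
Step 13: commit R5 -> on_hand[A=29 B=31 C=32 D=30 E=17] avail[A=29 B=31 C=32 D=25 E=17] open={R4}
Step 14: commit R4 -> on_hand[A=29 B=31 C=32 D=25 E=17] avail[A=29 B=31 C=32 D=25 E=17] open={}
Step 15: reserve R8 E 1 -> on_hand[A=29 B=31 C=32 D=25 E=17] avail[A=29 B=31 C=32 D=25 E=16] open={R8}
Step 16: commit R8 -> on_hand[A=29 B=31 C=32 D=25 E=16] avail[A=29 B=31 C=32 D=25 E=16] open={}
Step 17: reserve R9 D 8 -> on_hand[A=29 B=31 C=32 D=25 E=16] avail[A=29 B=31 C=32 D=17 E=16] open={R9}
Step 18: reserve R10 A 8 -> on_hand[A=29 B=31 C=32 D=25 E=16] avail[A=21 B=31 C=32 D=17 E=16] open={R10,R9}
Step 19: reserve R11 B 7 -> on_hand[A=29 B=31 C=32 D=25 E=16] avail[A=21 B=24 C=32 D=17 E=16] open={R10,R11,R9}
Step 20: commit R10 -> on_hand[A=21 B=31 C=32 D=25 E=16] avail[A=21 B=24 C=32 D=17 E=16] open={R11,R9}
Open reservations: ['R11', 'R9'] -> 2

Answer: 2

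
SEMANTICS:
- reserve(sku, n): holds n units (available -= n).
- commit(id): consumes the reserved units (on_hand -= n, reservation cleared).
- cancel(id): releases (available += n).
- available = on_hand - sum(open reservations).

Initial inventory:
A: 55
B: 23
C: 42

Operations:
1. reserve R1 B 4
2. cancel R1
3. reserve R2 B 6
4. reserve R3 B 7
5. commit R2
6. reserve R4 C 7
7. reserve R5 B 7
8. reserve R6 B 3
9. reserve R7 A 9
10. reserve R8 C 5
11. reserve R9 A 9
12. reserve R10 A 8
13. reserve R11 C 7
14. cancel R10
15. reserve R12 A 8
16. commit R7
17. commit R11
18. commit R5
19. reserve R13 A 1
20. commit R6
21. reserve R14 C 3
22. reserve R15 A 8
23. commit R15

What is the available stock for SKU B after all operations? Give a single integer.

Answer: 0

Derivation:
Step 1: reserve R1 B 4 -> on_hand[A=55 B=23 C=42] avail[A=55 B=19 C=42] open={R1}
Step 2: cancel R1 -> on_hand[A=55 B=23 C=42] avail[A=55 B=23 C=42] open={}
Step 3: reserve R2 B 6 -> on_hand[A=55 B=23 C=42] avail[A=55 B=17 C=42] open={R2}
Step 4: reserve R3 B 7 -> on_hand[A=55 B=23 C=42] avail[A=55 B=10 C=42] open={R2,R3}
Step 5: commit R2 -> on_hand[A=55 B=17 C=42] avail[A=55 B=10 C=42] open={R3}
Step 6: reserve R4 C 7 -> on_hand[A=55 B=17 C=42] avail[A=55 B=10 C=35] open={R3,R4}
Step 7: reserve R5 B 7 -> on_hand[A=55 B=17 C=42] avail[A=55 B=3 C=35] open={R3,R4,R5}
Step 8: reserve R6 B 3 -> on_hand[A=55 B=17 C=42] avail[A=55 B=0 C=35] open={R3,R4,R5,R6}
Step 9: reserve R7 A 9 -> on_hand[A=55 B=17 C=42] avail[A=46 B=0 C=35] open={R3,R4,R5,R6,R7}
Step 10: reserve R8 C 5 -> on_hand[A=55 B=17 C=42] avail[A=46 B=0 C=30] open={R3,R4,R5,R6,R7,R8}
Step 11: reserve R9 A 9 -> on_hand[A=55 B=17 C=42] avail[A=37 B=0 C=30] open={R3,R4,R5,R6,R7,R8,R9}
Step 12: reserve R10 A 8 -> on_hand[A=55 B=17 C=42] avail[A=29 B=0 C=30] open={R10,R3,R4,R5,R6,R7,R8,R9}
Step 13: reserve R11 C 7 -> on_hand[A=55 B=17 C=42] avail[A=29 B=0 C=23] open={R10,R11,R3,R4,R5,R6,R7,R8,R9}
Step 14: cancel R10 -> on_hand[A=55 B=17 C=42] avail[A=37 B=0 C=23] open={R11,R3,R4,R5,R6,R7,R8,R9}
Step 15: reserve R12 A 8 -> on_hand[A=55 B=17 C=42] avail[A=29 B=0 C=23] open={R11,R12,R3,R4,R5,R6,R7,R8,R9}
Step 16: commit R7 -> on_hand[A=46 B=17 C=42] avail[A=29 B=0 C=23] open={R11,R12,R3,R4,R5,R6,R8,R9}
Step 17: commit R11 -> on_hand[A=46 B=17 C=35] avail[A=29 B=0 C=23] open={R12,R3,R4,R5,R6,R8,R9}
Step 18: commit R5 -> on_hand[A=46 B=10 C=35] avail[A=29 B=0 C=23] open={R12,R3,R4,R6,R8,R9}
Step 19: reserve R13 A 1 -> on_hand[A=46 B=10 C=35] avail[A=28 B=0 C=23] open={R12,R13,R3,R4,R6,R8,R9}
Step 20: commit R6 -> on_hand[A=46 B=7 C=35] avail[A=28 B=0 C=23] open={R12,R13,R3,R4,R8,R9}
Step 21: reserve R14 C 3 -> on_hand[A=46 B=7 C=35] avail[A=28 B=0 C=20] open={R12,R13,R14,R3,R4,R8,R9}
Step 22: reserve R15 A 8 -> on_hand[A=46 B=7 C=35] avail[A=20 B=0 C=20] open={R12,R13,R14,R15,R3,R4,R8,R9}
Step 23: commit R15 -> on_hand[A=38 B=7 C=35] avail[A=20 B=0 C=20] open={R12,R13,R14,R3,R4,R8,R9}
Final available[B] = 0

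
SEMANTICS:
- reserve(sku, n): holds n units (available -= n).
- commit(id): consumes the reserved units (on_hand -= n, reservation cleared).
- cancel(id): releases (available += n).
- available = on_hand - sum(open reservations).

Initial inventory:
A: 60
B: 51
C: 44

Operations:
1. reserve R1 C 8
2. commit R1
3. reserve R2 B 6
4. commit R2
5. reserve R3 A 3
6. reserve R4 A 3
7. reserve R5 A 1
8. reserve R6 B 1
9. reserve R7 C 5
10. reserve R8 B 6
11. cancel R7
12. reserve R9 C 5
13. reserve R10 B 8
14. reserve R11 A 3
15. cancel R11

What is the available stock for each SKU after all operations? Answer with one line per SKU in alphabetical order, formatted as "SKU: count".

Step 1: reserve R1 C 8 -> on_hand[A=60 B=51 C=44] avail[A=60 B=51 C=36] open={R1}
Step 2: commit R1 -> on_hand[A=60 B=51 C=36] avail[A=60 B=51 C=36] open={}
Step 3: reserve R2 B 6 -> on_hand[A=60 B=51 C=36] avail[A=60 B=45 C=36] open={R2}
Step 4: commit R2 -> on_hand[A=60 B=45 C=36] avail[A=60 B=45 C=36] open={}
Step 5: reserve R3 A 3 -> on_hand[A=60 B=45 C=36] avail[A=57 B=45 C=36] open={R3}
Step 6: reserve R4 A 3 -> on_hand[A=60 B=45 C=36] avail[A=54 B=45 C=36] open={R3,R4}
Step 7: reserve R5 A 1 -> on_hand[A=60 B=45 C=36] avail[A=53 B=45 C=36] open={R3,R4,R5}
Step 8: reserve R6 B 1 -> on_hand[A=60 B=45 C=36] avail[A=53 B=44 C=36] open={R3,R4,R5,R6}
Step 9: reserve R7 C 5 -> on_hand[A=60 B=45 C=36] avail[A=53 B=44 C=31] open={R3,R4,R5,R6,R7}
Step 10: reserve R8 B 6 -> on_hand[A=60 B=45 C=36] avail[A=53 B=38 C=31] open={R3,R4,R5,R6,R7,R8}
Step 11: cancel R7 -> on_hand[A=60 B=45 C=36] avail[A=53 B=38 C=36] open={R3,R4,R5,R6,R8}
Step 12: reserve R9 C 5 -> on_hand[A=60 B=45 C=36] avail[A=53 B=38 C=31] open={R3,R4,R5,R6,R8,R9}
Step 13: reserve R10 B 8 -> on_hand[A=60 B=45 C=36] avail[A=53 B=30 C=31] open={R10,R3,R4,R5,R6,R8,R9}
Step 14: reserve R11 A 3 -> on_hand[A=60 B=45 C=36] avail[A=50 B=30 C=31] open={R10,R11,R3,R4,R5,R6,R8,R9}
Step 15: cancel R11 -> on_hand[A=60 B=45 C=36] avail[A=53 B=30 C=31] open={R10,R3,R4,R5,R6,R8,R9}

Answer: A: 53
B: 30
C: 31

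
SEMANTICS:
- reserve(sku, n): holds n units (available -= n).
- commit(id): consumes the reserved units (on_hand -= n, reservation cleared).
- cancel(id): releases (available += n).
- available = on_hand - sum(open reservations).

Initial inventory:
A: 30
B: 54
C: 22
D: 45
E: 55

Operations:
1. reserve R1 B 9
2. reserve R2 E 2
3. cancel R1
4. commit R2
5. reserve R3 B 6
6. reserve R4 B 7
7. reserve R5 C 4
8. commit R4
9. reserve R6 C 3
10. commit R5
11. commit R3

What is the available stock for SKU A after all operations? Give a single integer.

Step 1: reserve R1 B 9 -> on_hand[A=30 B=54 C=22 D=45 E=55] avail[A=30 B=45 C=22 D=45 E=55] open={R1}
Step 2: reserve R2 E 2 -> on_hand[A=30 B=54 C=22 D=45 E=55] avail[A=30 B=45 C=22 D=45 E=53] open={R1,R2}
Step 3: cancel R1 -> on_hand[A=30 B=54 C=22 D=45 E=55] avail[A=30 B=54 C=22 D=45 E=53] open={R2}
Step 4: commit R2 -> on_hand[A=30 B=54 C=22 D=45 E=53] avail[A=30 B=54 C=22 D=45 E=53] open={}
Step 5: reserve R3 B 6 -> on_hand[A=30 B=54 C=22 D=45 E=53] avail[A=30 B=48 C=22 D=45 E=53] open={R3}
Step 6: reserve R4 B 7 -> on_hand[A=30 B=54 C=22 D=45 E=53] avail[A=30 B=41 C=22 D=45 E=53] open={R3,R4}
Step 7: reserve R5 C 4 -> on_hand[A=30 B=54 C=22 D=45 E=53] avail[A=30 B=41 C=18 D=45 E=53] open={R3,R4,R5}
Step 8: commit R4 -> on_hand[A=30 B=47 C=22 D=45 E=53] avail[A=30 B=41 C=18 D=45 E=53] open={R3,R5}
Step 9: reserve R6 C 3 -> on_hand[A=30 B=47 C=22 D=45 E=53] avail[A=30 B=41 C=15 D=45 E=53] open={R3,R5,R6}
Step 10: commit R5 -> on_hand[A=30 B=47 C=18 D=45 E=53] avail[A=30 B=41 C=15 D=45 E=53] open={R3,R6}
Step 11: commit R3 -> on_hand[A=30 B=41 C=18 D=45 E=53] avail[A=30 B=41 C=15 D=45 E=53] open={R6}
Final available[A] = 30

Answer: 30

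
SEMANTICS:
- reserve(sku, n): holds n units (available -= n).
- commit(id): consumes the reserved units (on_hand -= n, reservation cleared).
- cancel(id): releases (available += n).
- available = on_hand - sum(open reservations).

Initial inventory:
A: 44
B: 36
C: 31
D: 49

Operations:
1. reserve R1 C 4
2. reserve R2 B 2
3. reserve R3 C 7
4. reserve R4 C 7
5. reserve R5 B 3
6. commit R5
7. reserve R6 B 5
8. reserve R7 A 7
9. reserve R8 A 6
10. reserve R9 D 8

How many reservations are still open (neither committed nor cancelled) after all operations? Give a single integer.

Step 1: reserve R1 C 4 -> on_hand[A=44 B=36 C=31 D=49] avail[A=44 B=36 C=27 D=49] open={R1}
Step 2: reserve R2 B 2 -> on_hand[A=44 B=36 C=31 D=49] avail[A=44 B=34 C=27 D=49] open={R1,R2}
Step 3: reserve R3 C 7 -> on_hand[A=44 B=36 C=31 D=49] avail[A=44 B=34 C=20 D=49] open={R1,R2,R3}
Step 4: reserve R4 C 7 -> on_hand[A=44 B=36 C=31 D=49] avail[A=44 B=34 C=13 D=49] open={R1,R2,R3,R4}
Step 5: reserve R5 B 3 -> on_hand[A=44 B=36 C=31 D=49] avail[A=44 B=31 C=13 D=49] open={R1,R2,R3,R4,R5}
Step 6: commit R5 -> on_hand[A=44 B=33 C=31 D=49] avail[A=44 B=31 C=13 D=49] open={R1,R2,R3,R4}
Step 7: reserve R6 B 5 -> on_hand[A=44 B=33 C=31 D=49] avail[A=44 B=26 C=13 D=49] open={R1,R2,R3,R4,R6}
Step 8: reserve R7 A 7 -> on_hand[A=44 B=33 C=31 D=49] avail[A=37 B=26 C=13 D=49] open={R1,R2,R3,R4,R6,R7}
Step 9: reserve R8 A 6 -> on_hand[A=44 B=33 C=31 D=49] avail[A=31 B=26 C=13 D=49] open={R1,R2,R3,R4,R6,R7,R8}
Step 10: reserve R9 D 8 -> on_hand[A=44 B=33 C=31 D=49] avail[A=31 B=26 C=13 D=41] open={R1,R2,R3,R4,R6,R7,R8,R9}
Open reservations: ['R1', 'R2', 'R3', 'R4', 'R6', 'R7', 'R8', 'R9'] -> 8

Answer: 8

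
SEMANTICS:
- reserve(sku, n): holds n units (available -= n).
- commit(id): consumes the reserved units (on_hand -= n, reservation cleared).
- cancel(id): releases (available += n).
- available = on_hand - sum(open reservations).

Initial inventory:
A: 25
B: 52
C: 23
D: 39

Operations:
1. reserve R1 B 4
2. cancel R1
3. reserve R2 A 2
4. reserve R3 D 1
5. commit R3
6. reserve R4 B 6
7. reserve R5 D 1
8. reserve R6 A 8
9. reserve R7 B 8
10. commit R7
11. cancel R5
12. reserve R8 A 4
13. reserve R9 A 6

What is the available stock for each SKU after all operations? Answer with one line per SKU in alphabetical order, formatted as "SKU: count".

Answer: A: 5
B: 38
C: 23
D: 38

Derivation:
Step 1: reserve R1 B 4 -> on_hand[A=25 B=52 C=23 D=39] avail[A=25 B=48 C=23 D=39] open={R1}
Step 2: cancel R1 -> on_hand[A=25 B=52 C=23 D=39] avail[A=25 B=52 C=23 D=39] open={}
Step 3: reserve R2 A 2 -> on_hand[A=25 B=52 C=23 D=39] avail[A=23 B=52 C=23 D=39] open={R2}
Step 4: reserve R3 D 1 -> on_hand[A=25 B=52 C=23 D=39] avail[A=23 B=52 C=23 D=38] open={R2,R3}
Step 5: commit R3 -> on_hand[A=25 B=52 C=23 D=38] avail[A=23 B=52 C=23 D=38] open={R2}
Step 6: reserve R4 B 6 -> on_hand[A=25 B=52 C=23 D=38] avail[A=23 B=46 C=23 D=38] open={R2,R4}
Step 7: reserve R5 D 1 -> on_hand[A=25 B=52 C=23 D=38] avail[A=23 B=46 C=23 D=37] open={R2,R4,R5}
Step 8: reserve R6 A 8 -> on_hand[A=25 B=52 C=23 D=38] avail[A=15 B=46 C=23 D=37] open={R2,R4,R5,R6}
Step 9: reserve R7 B 8 -> on_hand[A=25 B=52 C=23 D=38] avail[A=15 B=38 C=23 D=37] open={R2,R4,R5,R6,R7}
Step 10: commit R7 -> on_hand[A=25 B=44 C=23 D=38] avail[A=15 B=38 C=23 D=37] open={R2,R4,R5,R6}
Step 11: cancel R5 -> on_hand[A=25 B=44 C=23 D=38] avail[A=15 B=38 C=23 D=38] open={R2,R4,R6}
Step 12: reserve R8 A 4 -> on_hand[A=25 B=44 C=23 D=38] avail[A=11 B=38 C=23 D=38] open={R2,R4,R6,R8}
Step 13: reserve R9 A 6 -> on_hand[A=25 B=44 C=23 D=38] avail[A=5 B=38 C=23 D=38] open={R2,R4,R6,R8,R9}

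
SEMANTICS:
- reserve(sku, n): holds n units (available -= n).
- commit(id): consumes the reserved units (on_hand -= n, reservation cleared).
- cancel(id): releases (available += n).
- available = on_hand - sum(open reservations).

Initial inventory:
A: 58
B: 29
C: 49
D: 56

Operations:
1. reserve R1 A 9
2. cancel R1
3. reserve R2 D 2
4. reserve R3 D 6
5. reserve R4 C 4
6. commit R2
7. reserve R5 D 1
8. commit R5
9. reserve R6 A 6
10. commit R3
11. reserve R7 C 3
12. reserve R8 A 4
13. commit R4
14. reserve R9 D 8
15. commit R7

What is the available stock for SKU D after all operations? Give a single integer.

Answer: 39

Derivation:
Step 1: reserve R1 A 9 -> on_hand[A=58 B=29 C=49 D=56] avail[A=49 B=29 C=49 D=56] open={R1}
Step 2: cancel R1 -> on_hand[A=58 B=29 C=49 D=56] avail[A=58 B=29 C=49 D=56] open={}
Step 3: reserve R2 D 2 -> on_hand[A=58 B=29 C=49 D=56] avail[A=58 B=29 C=49 D=54] open={R2}
Step 4: reserve R3 D 6 -> on_hand[A=58 B=29 C=49 D=56] avail[A=58 B=29 C=49 D=48] open={R2,R3}
Step 5: reserve R4 C 4 -> on_hand[A=58 B=29 C=49 D=56] avail[A=58 B=29 C=45 D=48] open={R2,R3,R4}
Step 6: commit R2 -> on_hand[A=58 B=29 C=49 D=54] avail[A=58 B=29 C=45 D=48] open={R3,R4}
Step 7: reserve R5 D 1 -> on_hand[A=58 B=29 C=49 D=54] avail[A=58 B=29 C=45 D=47] open={R3,R4,R5}
Step 8: commit R5 -> on_hand[A=58 B=29 C=49 D=53] avail[A=58 B=29 C=45 D=47] open={R3,R4}
Step 9: reserve R6 A 6 -> on_hand[A=58 B=29 C=49 D=53] avail[A=52 B=29 C=45 D=47] open={R3,R4,R6}
Step 10: commit R3 -> on_hand[A=58 B=29 C=49 D=47] avail[A=52 B=29 C=45 D=47] open={R4,R6}
Step 11: reserve R7 C 3 -> on_hand[A=58 B=29 C=49 D=47] avail[A=52 B=29 C=42 D=47] open={R4,R6,R7}
Step 12: reserve R8 A 4 -> on_hand[A=58 B=29 C=49 D=47] avail[A=48 B=29 C=42 D=47] open={R4,R6,R7,R8}
Step 13: commit R4 -> on_hand[A=58 B=29 C=45 D=47] avail[A=48 B=29 C=42 D=47] open={R6,R7,R8}
Step 14: reserve R9 D 8 -> on_hand[A=58 B=29 C=45 D=47] avail[A=48 B=29 C=42 D=39] open={R6,R7,R8,R9}
Step 15: commit R7 -> on_hand[A=58 B=29 C=42 D=47] avail[A=48 B=29 C=42 D=39] open={R6,R8,R9}
Final available[D] = 39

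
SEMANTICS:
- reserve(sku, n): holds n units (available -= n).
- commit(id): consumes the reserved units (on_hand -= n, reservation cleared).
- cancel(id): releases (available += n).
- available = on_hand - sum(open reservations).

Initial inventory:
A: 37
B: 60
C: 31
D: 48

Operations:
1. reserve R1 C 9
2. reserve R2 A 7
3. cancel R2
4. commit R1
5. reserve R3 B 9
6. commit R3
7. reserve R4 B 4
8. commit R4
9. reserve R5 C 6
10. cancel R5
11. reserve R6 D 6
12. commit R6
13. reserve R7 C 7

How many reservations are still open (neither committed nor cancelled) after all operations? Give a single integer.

Step 1: reserve R1 C 9 -> on_hand[A=37 B=60 C=31 D=48] avail[A=37 B=60 C=22 D=48] open={R1}
Step 2: reserve R2 A 7 -> on_hand[A=37 B=60 C=31 D=48] avail[A=30 B=60 C=22 D=48] open={R1,R2}
Step 3: cancel R2 -> on_hand[A=37 B=60 C=31 D=48] avail[A=37 B=60 C=22 D=48] open={R1}
Step 4: commit R1 -> on_hand[A=37 B=60 C=22 D=48] avail[A=37 B=60 C=22 D=48] open={}
Step 5: reserve R3 B 9 -> on_hand[A=37 B=60 C=22 D=48] avail[A=37 B=51 C=22 D=48] open={R3}
Step 6: commit R3 -> on_hand[A=37 B=51 C=22 D=48] avail[A=37 B=51 C=22 D=48] open={}
Step 7: reserve R4 B 4 -> on_hand[A=37 B=51 C=22 D=48] avail[A=37 B=47 C=22 D=48] open={R4}
Step 8: commit R4 -> on_hand[A=37 B=47 C=22 D=48] avail[A=37 B=47 C=22 D=48] open={}
Step 9: reserve R5 C 6 -> on_hand[A=37 B=47 C=22 D=48] avail[A=37 B=47 C=16 D=48] open={R5}
Step 10: cancel R5 -> on_hand[A=37 B=47 C=22 D=48] avail[A=37 B=47 C=22 D=48] open={}
Step 11: reserve R6 D 6 -> on_hand[A=37 B=47 C=22 D=48] avail[A=37 B=47 C=22 D=42] open={R6}
Step 12: commit R6 -> on_hand[A=37 B=47 C=22 D=42] avail[A=37 B=47 C=22 D=42] open={}
Step 13: reserve R7 C 7 -> on_hand[A=37 B=47 C=22 D=42] avail[A=37 B=47 C=15 D=42] open={R7}
Open reservations: ['R7'] -> 1

Answer: 1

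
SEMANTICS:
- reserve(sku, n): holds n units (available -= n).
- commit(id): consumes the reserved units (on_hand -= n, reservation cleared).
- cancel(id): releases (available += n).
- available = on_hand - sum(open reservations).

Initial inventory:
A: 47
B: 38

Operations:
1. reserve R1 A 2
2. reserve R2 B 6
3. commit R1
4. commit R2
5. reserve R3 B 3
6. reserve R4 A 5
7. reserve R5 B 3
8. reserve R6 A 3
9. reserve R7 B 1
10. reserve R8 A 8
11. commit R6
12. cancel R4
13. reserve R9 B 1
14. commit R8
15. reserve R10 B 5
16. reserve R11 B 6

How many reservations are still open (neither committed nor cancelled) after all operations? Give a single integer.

Answer: 6

Derivation:
Step 1: reserve R1 A 2 -> on_hand[A=47 B=38] avail[A=45 B=38] open={R1}
Step 2: reserve R2 B 6 -> on_hand[A=47 B=38] avail[A=45 B=32] open={R1,R2}
Step 3: commit R1 -> on_hand[A=45 B=38] avail[A=45 B=32] open={R2}
Step 4: commit R2 -> on_hand[A=45 B=32] avail[A=45 B=32] open={}
Step 5: reserve R3 B 3 -> on_hand[A=45 B=32] avail[A=45 B=29] open={R3}
Step 6: reserve R4 A 5 -> on_hand[A=45 B=32] avail[A=40 B=29] open={R3,R4}
Step 7: reserve R5 B 3 -> on_hand[A=45 B=32] avail[A=40 B=26] open={R3,R4,R5}
Step 8: reserve R6 A 3 -> on_hand[A=45 B=32] avail[A=37 B=26] open={R3,R4,R5,R6}
Step 9: reserve R7 B 1 -> on_hand[A=45 B=32] avail[A=37 B=25] open={R3,R4,R5,R6,R7}
Step 10: reserve R8 A 8 -> on_hand[A=45 B=32] avail[A=29 B=25] open={R3,R4,R5,R6,R7,R8}
Step 11: commit R6 -> on_hand[A=42 B=32] avail[A=29 B=25] open={R3,R4,R5,R7,R8}
Step 12: cancel R4 -> on_hand[A=42 B=32] avail[A=34 B=25] open={R3,R5,R7,R8}
Step 13: reserve R9 B 1 -> on_hand[A=42 B=32] avail[A=34 B=24] open={R3,R5,R7,R8,R9}
Step 14: commit R8 -> on_hand[A=34 B=32] avail[A=34 B=24] open={R3,R5,R7,R9}
Step 15: reserve R10 B 5 -> on_hand[A=34 B=32] avail[A=34 B=19] open={R10,R3,R5,R7,R9}
Step 16: reserve R11 B 6 -> on_hand[A=34 B=32] avail[A=34 B=13] open={R10,R11,R3,R5,R7,R9}
Open reservations: ['R10', 'R11', 'R3', 'R5', 'R7', 'R9'] -> 6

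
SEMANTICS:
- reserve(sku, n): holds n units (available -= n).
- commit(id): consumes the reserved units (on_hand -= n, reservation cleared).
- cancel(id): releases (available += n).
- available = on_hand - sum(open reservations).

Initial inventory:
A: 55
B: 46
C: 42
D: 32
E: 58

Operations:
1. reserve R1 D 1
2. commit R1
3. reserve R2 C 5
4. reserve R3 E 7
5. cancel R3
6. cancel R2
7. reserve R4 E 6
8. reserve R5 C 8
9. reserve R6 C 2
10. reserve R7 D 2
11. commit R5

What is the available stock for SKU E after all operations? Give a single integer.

Step 1: reserve R1 D 1 -> on_hand[A=55 B=46 C=42 D=32 E=58] avail[A=55 B=46 C=42 D=31 E=58] open={R1}
Step 2: commit R1 -> on_hand[A=55 B=46 C=42 D=31 E=58] avail[A=55 B=46 C=42 D=31 E=58] open={}
Step 3: reserve R2 C 5 -> on_hand[A=55 B=46 C=42 D=31 E=58] avail[A=55 B=46 C=37 D=31 E=58] open={R2}
Step 4: reserve R3 E 7 -> on_hand[A=55 B=46 C=42 D=31 E=58] avail[A=55 B=46 C=37 D=31 E=51] open={R2,R3}
Step 5: cancel R3 -> on_hand[A=55 B=46 C=42 D=31 E=58] avail[A=55 B=46 C=37 D=31 E=58] open={R2}
Step 6: cancel R2 -> on_hand[A=55 B=46 C=42 D=31 E=58] avail[A=55 B=46 C=42 D=31 E=58] open={}
Step 7: reserve R4 E 6 -> on_hand[A=55 B=46 C=42 D=31 E=58] avail[A=55 B=46 C=42 D=31 E=52] open={R4}
Step 8: reserve R5 C 8 -> on_hand[A=55 B=46 C=42 D=31 E=58] avail[A=55 B=46 C=34 D=31 E=52] open={R4,R5}
Step 9: reserve R6 C 2 -> on_hand[A=55 B=46 C=42 D=31 E=58] avail[A=55 B=46 C=32 D=31 E=52] open={R4,R5,R6}
Step 10: reserve R7 D 2 -> on_hand[A=55 B=46 C=42 D=31 E=58] avail[A=55 B=46 C=32 D=29 E=52] open={R4,R5,R6,R7}
Step 11: commit R5 -> on_hand[A=55 B=46 C=34 D=31 E=58] avail[A=55 B=46 C=32 D=29 E=52] open={R4,R6,R7}
Final available[E] = 52

Answer: 52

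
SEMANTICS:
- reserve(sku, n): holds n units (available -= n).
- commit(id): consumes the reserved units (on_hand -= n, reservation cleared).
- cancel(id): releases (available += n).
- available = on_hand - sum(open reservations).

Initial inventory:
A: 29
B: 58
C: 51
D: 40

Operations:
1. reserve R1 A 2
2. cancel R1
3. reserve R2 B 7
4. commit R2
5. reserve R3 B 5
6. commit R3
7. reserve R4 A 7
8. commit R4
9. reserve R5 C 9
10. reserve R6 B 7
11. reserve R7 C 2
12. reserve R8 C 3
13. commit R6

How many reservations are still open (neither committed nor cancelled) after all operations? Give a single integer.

Step 1: reserve R1 A 2 -> on_hand[A=29 B=58 C=51 D=40] avail[A=27 B=58 C=51 D=40] open={R1}
Step 2: cancel R1 -> on_hand[A=29 B=58 C=51 D=40] avail[A=29 B=58 C=51 D=40] open={}
Step 3: reserve R2 B 7 -> on_hand[A=29 B=58 C=51 D=40] avail[A=29 B=51 C=51 D=40] open={R2}
Step 4: commit R2 -> on_hand[A=29 B=51 C=51 D=40] avail[A=29 B=51 C=51 D=40] open={}
Step 5: reserve R3 B 5 -> on_hand[A=29 B=51 C=51 D=40] avail[A=29 B=46 C=51 D=40] open={R3}
Step 6: commit R3 -> on_hand[A=29 B=46 C=51 D=40] avail[A=29 B=46 C=51 D=40] open={}
Step 7: reserve R4 A 7 -> on_hand[A=29 B=46 C=51 D=40] avail[A=22 B=46 C=51 D=40] open={R4}
Step 8: commit R4 -> on_hand[A=22 B=46 C=51 D=40] avail[A=22 B=46 C=51 D=40] open={}
Step 9: reserve R5 C 9 -> on_hand[A=22 B=46 C=51 D=40] avail[A=22 B=46 C=42 D=40] open={R5}
Step 10: reserve R6 B 7 -> on_hand[A=22 B=46 C=51 D=40] avail[A=22 B=39 C=42 D=40] open={R5,R6}
Step 11: reserve R7 C 2 -> on_hand[A=22 B=46 C=51 D=40] avail[A=22 B=39 C=40 D=40] open={R5,R6,R7}
Step 12: reserve R8 C 3 -> on_hand[A=22 B=46 C=51 D=40] avail[A=22 B=39 C=37 D=40] open={R5,R6,R7,R8}
Step 13: commit R6 -> on_hand[A=22 B=39 C=51 D=40] avail[A=22 B=39 C=37 D=40] open={R5,R7,R8}
Open reservations: ['R5', 'R7', 'R8'] -> 3

Answer: 3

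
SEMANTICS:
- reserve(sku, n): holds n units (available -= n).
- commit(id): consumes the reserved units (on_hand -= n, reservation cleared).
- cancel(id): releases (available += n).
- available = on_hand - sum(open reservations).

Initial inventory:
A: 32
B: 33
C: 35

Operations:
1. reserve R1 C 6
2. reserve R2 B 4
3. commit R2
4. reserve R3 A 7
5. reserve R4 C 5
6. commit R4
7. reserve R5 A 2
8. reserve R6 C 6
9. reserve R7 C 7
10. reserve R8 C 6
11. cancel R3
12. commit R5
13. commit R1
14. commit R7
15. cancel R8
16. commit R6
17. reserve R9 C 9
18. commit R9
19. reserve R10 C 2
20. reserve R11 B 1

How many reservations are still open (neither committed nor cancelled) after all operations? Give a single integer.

Answer: 2

Derivation:
Step 1: reserve R1 C 6 -> on_hand[A=32 B=33 C=35] avail[A=32 B=33 C=29] open={R1}
Step 2: reserve R2 B 4 -> on_hand[A=32 B=33 C=35] avail[A=32 B=29 C=29] open={R1,R2}
Step 3: commit R2 -> on_hand[A=32 B=29 C=35] avail[A=32 B=29 C=29] open={R1}
Step 4: reserve R3 A 7 -> on_hand[A=32 B=29 C=35] avail[A=25 B=29 C=29] open={R1,R3}
Step 5: reserve R4 C 5 -> on_hand[A=32 B=29 C=35] avail[A=25 B=29 C=24] open={R1,R3,R4}
Step 6: commit R4 -> on_hand[A=32 B=29 C=30] avail[A=25 B=29 C=24] open={R1,R3}
Step 7: reserve R5 A 2 -> on_hand[A=32 B=29 C=30] avail[A=23 B=29 C=24] open={R1,R3,R5}
Step 8: reserve R6 C 6 -> on_hand[A=32 B=29 C=30] avail[A=23 B=29 C=18] open={R1,R3,R5,R6}
Step 9: reserve R7 C 7 -> on_hand[A=32 B=29 C=30] avail[A=23 B=29 C=11] open={R1,R3,R5,R6,R7}
Step 10: reserve R8 C 6 -> on_hand[A=32 B=29 C=30] avail[A=23 B=29 C=5] open={R1,R3,R5,R6,R7,R8}
Step 11: cancel R3 -> on_hand[A=32 B=29 C=30] avail[A=30 B=29 C=5] open={R1,R5,R6,R7,R8}
Step 12: commit R5 -> on_hand[A=30 B=29 C=30] avail[A=30 B=29 C=5] open={R1,R6,R7,R8}
Step 13: commit R1 -> on_hand[A=30 B=29 C=24] avail[A=30 B=29 C=5] open={R6,R7,R8}
Step 14: commit R7 -> on_hand[A=30 B=29 C=17] avail[A=30 B=29 C=5] open={R6,R8}
Step 15: cancel R8 -> on_hand[A=30 B=29 C=17] avail[A=30 B=29 C=11] open={R6}
Step 16: commit R6 -> on_hand[A=30 B=29 C=11] avail[A=30 B=29 C=11] open={}
Step 17: reserve R9 C 9 -> on_hand[A=30 B=29 C=11] avail[A=30 B=29 C=2] open={R9}
Step 18: commit R9 -> on_hand[A=30 B=29 C=2] avail[A=30 B=29 C=2] open={}
Step 19: reserve R10 C 2 -> on_hand[A=30 B=29 C=2] avail[A=30 B=29 C=0] open={R10}
Step 20: reserve R11 B 1 -> on_hand[A=30 B=29 C=2] avail[A=30 B=28 C=0] open={R10,R11}
Open reservations: ['R10', 'R11'] -> 2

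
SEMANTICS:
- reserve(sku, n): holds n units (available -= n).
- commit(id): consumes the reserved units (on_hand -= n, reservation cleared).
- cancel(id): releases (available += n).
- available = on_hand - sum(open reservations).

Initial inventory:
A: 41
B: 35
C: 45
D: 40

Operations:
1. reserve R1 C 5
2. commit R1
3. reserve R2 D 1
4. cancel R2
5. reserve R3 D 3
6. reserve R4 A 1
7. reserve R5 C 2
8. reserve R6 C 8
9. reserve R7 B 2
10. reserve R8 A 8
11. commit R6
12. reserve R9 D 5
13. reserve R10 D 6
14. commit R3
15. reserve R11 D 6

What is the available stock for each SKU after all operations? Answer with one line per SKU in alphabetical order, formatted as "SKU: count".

Answer: A: 32
B: 33
C: 30
D: 20

Derivation:
Step 1: reserve R1 C 5 -> on_hand[A=41 B=35 C=45 D=40] avail[A=41 B=35 C=40 D=40] open={R1}
Step 2: commit R1 -> on_hand[A=41 B=35 C=40 D=40] avail[A=41 B=35 C=40 D=40] open={}
Step 3: reserve R2 D 1 -> on_hand[A=41 B=35 C=40 D=40] avail[A=41 B=35 C=40 D=39] open={R2}
Step 4: cancel R2 -> on_hand[A=41 B=35 C=40 D=40] avail[A=41 B=35 C=40 D=40] open={}
Step 5: reserve R3 D 3 -> on_hand[A=41 B=35 C=40 D=40] avail[A=41 B=35 C=40 D=37] open={R3}
Step 6: reserve R4 A 1 -> on_hand[A=41 B=35 C=40 D=40] avail[A=40 B=35 C=40 D=37] open={R3,R4}
Step 7: reserve R5 C 2 -> on_hand[A=41 B=35 C=40 D=40] avail[A=40 B=35 C=38 D=37] open={R3,R4,R5}
Step 8: reserve R6 C 8 -> on_hand[A=41 B=35 C=40 D=40] avail[A=40 B=35 C=30 D=37] open={R3,R4,R5,R6}
Step 9: reserve R7 B 2 -> on_hand[A=41 B=35 C=40 D=40] avail[A=40 B=33 C=30 D=37] open={R3,R4,R5,R6,R7}
Step 10: reserve R8 A 8 -> on_hand[A=41 B=35 C=40 D=40] avail[A=32 B=33 C=30 D=37] open={R3,R4,R5,R6,R7,R8}
Step 11: commit R6 -> on_hand[A=41 B=35 C=32 D=40] avail[A=32 B=33 C=30 D=37] open={R3,R4,R5,R7,R8}
Step 12: reserve R9 D 5 -> on_hand[A=41 B=35 C=32 D=40] avail[A=32 B=33 C=30 D=32] open={R3,R4,R5,R7,R8,R9}
Step 13: reserve R10 D 6 -> on_hand[A=41 B=35 C=32 D=40] avail[A=32 B=33 C=30 D=26] open={R10,R3,R4,R5,R7,R8,R9}
Step 14: commit R3 -> on_hand[A=41 B=35 C=32 D=37] avail[A=32 B=33 C=30 D=26] open={R10,R4,R5,R7,R8,R9}
Step 15: reserve R11 D 6 -> on_hand[A=41 B=35 C=32 D=37] avail[A=32 B=33 C=30 D=20] open={R10,R11,R4,R5,R7,R8,R9}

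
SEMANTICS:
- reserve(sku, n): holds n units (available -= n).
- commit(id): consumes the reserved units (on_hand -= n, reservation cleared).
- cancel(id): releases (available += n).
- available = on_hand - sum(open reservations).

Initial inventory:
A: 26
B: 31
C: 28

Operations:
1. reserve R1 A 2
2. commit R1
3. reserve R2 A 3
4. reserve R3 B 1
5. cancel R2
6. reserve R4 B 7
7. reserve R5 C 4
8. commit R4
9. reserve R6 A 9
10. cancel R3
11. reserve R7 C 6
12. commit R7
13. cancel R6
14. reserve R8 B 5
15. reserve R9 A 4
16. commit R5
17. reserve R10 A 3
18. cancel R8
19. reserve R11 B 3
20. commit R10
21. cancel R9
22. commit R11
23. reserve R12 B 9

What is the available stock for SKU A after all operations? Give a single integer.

Answer: 21

Derivation:
Step 1: reserve R1 A 2 -> on_hand[A=26 B=31 C=28] avail[A=24 B=31 C=28] open={R1}
Step 2: commit R1 -> on_hand[A=24 B=31 C=28] avail[A=24 B=31 C=28] open={}
Step 3: reserve R2 A 3 -> on_hand[A=24 B=31 C=28] avail[A=21 B=31 C=28] open={R2}
Step 4: reserve R3 B 1 -> on_hand[A=24 B=31 C=28] avail[A=21 B=30 C=28] open={R2,R3}
Step 5: cancel R2 -> on_hand[A=24 B=31 C=28] avail[A=24 B=30 C=28] open={R3}
Step 6: reserve R4 B 7 -> on_hand[A=24 B=31 C=28] avail[A=24 B=23 C=28] open={R3,R4}
Step 7: reserve R5 C 4 -> on_hand[A=24 B=31 C=28] avail[A=24 B=23 C=24] open={R3,R4,R5}
Step 8: commit R4 -> on_hand[A=24 B=24 C=28] avail[A=24 B=23 C=24] open={R3,R5}
Step 9: reserve R6 A 9 -> on_hand[A=24 B=24 C=28] avail[A=15 B=23 C=24] open={R3,R5,R6}
Step 10: cancel R3 -> on_hand[A=24 B=24 C=28] avail[A=15 B=24 C=24] open={R5,R6}
Step 11: reserve R7 C 6 -> on_hand[A=24 B=24 C=28] avail[A=15 B=24 C=18] open={R5,R6,R7}
Step 12: commit R7 -> on_hand[A=24 B=24 C=22] avail[A=15 B=24 C=18] open={R5,R6}
Step 13: cancel R6 -> on_hand[A=24 B=24 C=22] avail[A=24 B=24 C=18] open={R5}
Step 14: reserve R8 B 5 -> on_hand[A=24 B=24 C=22] avail[A=24 B=19 C=18] open={R5,R8}
Step 15: reserve R9 A 4 -> on_hand[A=24 B=24 C=22] avail[A=20 B=19 C=18] open={R5,R8,R9}
Step 16: commit R5 -> on_hand[A=24 B=24 C=18] avail[A=20 B=19 C=18] open={R8,R9}
Step 17: reserve R10 A 3 -> on_hand[A=24 B=24 C=18] avail[A=17 B=19 C=18] open={R10,R8,R9}
Step 18: cancel R8 -> on_hand[A=24 B=24 C=18] avail[A=17 B=24 C=18] open={R10,R9}
Step 19: reserve R11 B 3 -> on_hand[A=24 B=24 C=18] avail[A=17 B=21 C=18] open={R10,R11,R9}
Step 20: commit R10 -> on_hand[A=21 B=24 C=18] avail[A=17 B=21 C=18] open={R11,R9}
Step 21: cancel R9 -> on_hand[A=21 B=24 C=18] avail[A=21 B=21 C=18] open={R11}
Step 22: commit R11 -> on_hand[A=21 B=21 C=18] avail[A=21 B=21 C=18] open={}
Step 23: reserve R12 B 9 -> on_hand[A=21 B=21 C=18] avail[A=21 B=12 C=18] open={R12}
Final available[A] = 21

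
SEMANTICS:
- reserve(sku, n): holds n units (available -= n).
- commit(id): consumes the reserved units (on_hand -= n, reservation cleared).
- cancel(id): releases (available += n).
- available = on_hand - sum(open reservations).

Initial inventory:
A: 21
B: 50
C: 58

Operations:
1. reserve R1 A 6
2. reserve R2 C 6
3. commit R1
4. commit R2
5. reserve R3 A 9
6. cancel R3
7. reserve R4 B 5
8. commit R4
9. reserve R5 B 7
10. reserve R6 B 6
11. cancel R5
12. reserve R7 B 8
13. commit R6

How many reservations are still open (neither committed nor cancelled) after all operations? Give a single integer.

Step 1: reserve R1 A 6 -> on_hand[A=21 B=50 C=58] avail[A=15 B=50 C=58] open={R1}
Step 2: reserve R2 C 6 -> on_hand[A=21 B=50 C=58] avail[A=15 B=50 C=52] open={R1,R2}
Step 3: commit R1 -> on_hand[A=15 B=50 C=58] avail[A=15 B=50 C=52] open={R2}
Step 4: commit R2 -> on_hand[A=15 B=50 C=52] avail[A=15 B=50 C=52] open={}
Step 5: reserve R3 A 9 -> on_hand[A=15 B=50 C=52] avail[A=6 B=50 C=52] open={R3}
Step 6: cancel R3 -> on_hand[A=15 B=50 C=52] avail[A=15 B=50 C=52] open={}
Step 7: reserve R4 B 5 -> on_hand[A=15 B=50 C=52] avail[A=15 B=45 C=52] open={R4}
Step 8: commit R4 -> on_hand[A=15 B=45 C=52] avail[A=15 B=45 C=52] open={}
Step 9: reserve R5 B 7 -> on_hand[A=15 B=45 C=52] avail[A=15 B=38 C=52] open={R5}
Step 10: reserve R6 B 6 -> on_hand[A=15 B=45 C=52] avail[A=15 B=32 C=52] open={R5,R6}
Step 11: cancel R5 -> on_hand[A=15 B=45 C=52] avail[A=15 B=39 C=52] open={R6}
Step 12: reserve R7 B 8 -> on_hand[A=15 B=45 C=52] avail[A=15 B=31 C=52] open={R6,R7}
Step 13: commit R6 -> on_hand[A=15 B=39 C=52] avail[A=15 B=31 C=52] open={R7}
Open reservations: ['R7'] -> 1

Answer: 1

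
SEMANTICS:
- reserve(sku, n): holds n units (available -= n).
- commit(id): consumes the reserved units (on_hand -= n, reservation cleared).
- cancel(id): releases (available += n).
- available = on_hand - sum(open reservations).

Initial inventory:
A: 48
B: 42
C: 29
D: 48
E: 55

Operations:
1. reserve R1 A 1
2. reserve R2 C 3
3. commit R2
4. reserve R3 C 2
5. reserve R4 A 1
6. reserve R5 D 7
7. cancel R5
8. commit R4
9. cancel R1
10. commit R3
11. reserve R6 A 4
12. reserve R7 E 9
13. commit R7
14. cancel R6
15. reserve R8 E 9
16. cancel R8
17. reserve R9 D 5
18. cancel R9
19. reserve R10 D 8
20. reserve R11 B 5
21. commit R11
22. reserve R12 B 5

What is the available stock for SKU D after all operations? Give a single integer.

Step 1: reserve R1 A 1 -> on_hand[A=48 B=42 C=29 D=48 E=55] avail[A=47 B=42 C=29 D=48 E=55] open={R1}
Step 2: reserve R2 C 3 -> on_hand[A=48 B=42 C=29 D=48 E=55] avail[A=47 B=42 C=26 D=48 E=55] open={R1,R2}
Step 3: commit R2 -> on_hand[A=48 B=42 C=26 D=48 E=55] avail[A=47 B=42 C=26 D=48 E=55] open={R1}
Step 4: reserve R3 C 2 -> on_hand[A=48 B=42 C=26 D=48 E=55] avail[A=47 B=42 C=24 D=48 E=55] open={R1,R3}
Step 5: reserve R4 A 1 -> on_hand[A=48 B=42 C=26 D=48 E=55] avail[A=46 B=42 C=24 D=48 E=55] open={R1,R3,R4}
Step 6: reserve R5 D 7 -> on_hand[A=48 B=42 C=26 D=48 E=55] avail[A=46 B=42 C=24 D=41 E=55] open={R1,R3,R4,R5}
Step 7: cancel R5 -> on_hand[A=48 B=42 C=26 D=48 E=55] avail[A=46 B=42 C=24 D=48 E=55] open={R1,R3,R4}
Step 8: commit R4 -> on_hand[A=47 B=42 C=26 D=48 E=55] avail[A=46 B=42 C=24 D=48 E=55] open={R1,R3}
Step 9: cancel R1 -> on_hand[A=47 B=42 C=26 D=48 E=55] avail[A=47 B=42 C=24 D=48 E=55] open={R3}
Step 10: commit R3 -> on_hand[A=47 B=42 C=24 D=48 E=55] avail[A=47 B=42 C=24 D=48 E=55] open={}
Step 11: reserve R6 A 4 -> on_hand[A=47 B=42 C=24 D=48 E=55] avail[A=43 B=42 C=24 D=48 E=55] open={R6}
Step 12: reserve R7 E 9 -> on_hand[A=47 B=42 C=24 D=48 E=55] avail[A=43 B=42 C=24 D=48 E=46] open={R6,R7}
Step 13: commit R7 -> on_hand[A=47 B=42 C=24 D=48 E=46] avail[A=43 B=42 C=24 D=48 E=46] open={R6}
Step 14: cancel R6 -> on_hand[A=47 B=42 C=24 D=48 E=46] avail[A=47 B=42 C=24 D=48 E=46] open={}
Step 15: reserve R8 E 9 -> on_hand[A=47 B=42 C=24 D=48 E=46] avail[A=47 B=42 C=24 D=48 E=37] open={R8}
Step 16: cancel R8 -> on_hand[A=47 B=42 C=24 D=48 E=46] avail[A=47 B=42 C=24 D=48 E=46] open={}
Step 17: reserve R9 D 5 -> on_hand[A=47 B=42 C=24 D=48 E=46] avail[A=47 B=42 C=24 D=43 E=46] open={R9}
Step 18: cancel R9 -> on_hand[A=47 B=42 C=24 D=48 E=46] avail[A=47 B=42 C=24 D=48 E=46] open={}
Step 19: reserve R10 D 8 -> on_hand[A=47 B=42 C=24 D=48 E=46] avail[A=47 B=42 C=24 D=40 E=46] open={R10}
Step 20: reserve R11 B 5 -> on_hand[A=47 B=42 C=24 D=48 E=46] avail[A=47 B=37 C=24 D=40 E=46] open={R10,R11}
Step 21: commit R11 -> on_hand[A=47 B=37 C=24 D=48 E=46] avail[A=47 B=37 C=24 D=40 E=46] open={R10}
Step 22: reserve R12 B 5 -> on_hand[A=47 B=37 C=24 D=48 E=46] avail[A=47 B=32 C=24 D=40 E=46] open={R10,R12}
Final available[D] = 40

Answer: 40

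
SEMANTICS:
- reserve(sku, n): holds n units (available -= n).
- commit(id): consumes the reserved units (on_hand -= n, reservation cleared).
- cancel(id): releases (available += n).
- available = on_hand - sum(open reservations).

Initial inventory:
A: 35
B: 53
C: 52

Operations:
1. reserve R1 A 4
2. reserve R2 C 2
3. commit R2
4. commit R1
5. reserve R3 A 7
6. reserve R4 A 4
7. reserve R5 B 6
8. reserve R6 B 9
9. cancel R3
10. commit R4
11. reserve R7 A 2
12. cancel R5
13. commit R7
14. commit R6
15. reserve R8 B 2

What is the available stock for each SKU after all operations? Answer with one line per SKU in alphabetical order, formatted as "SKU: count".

Step 1: reserve R1 A 4 -> on_hand[A=35 B=53 C=52] avail[A=31 B=53 C=52] open={R1}
Step 2: reserve R2 C 2 -> on_hand[A=35 B=53 C=52] avail[A=31 B=53 C=50] open={R1,R2}
Step 3: commit R2 -> on_hand[A=35 B=53 C=50] avail[A=31 B=53 C=50] open={R1}
Step 4: commit R1 -> on_hand[A=31 B=53 C=50] avail[A=31 B=53 C=50] open={}
Step 5: reserve R3 A 7 -> on_hand[A=31 B=53 C=50] avail[A=24 B=53 C=50] open={R3}
Step 6: reserve R4 A 4 -> on_hand[A=31 B=53 C=50] avail[A=20 B=53 C=50] open={R3,R4}
Step 7: reserve R5 B 6 -> on_hand[A=31 B=53 C=50] avail[A=20 B=47 C=50] open={R3,R4,R5}
Step 8: reserve R6 B 9 -> on_hand[A=31 B=53 C=50] avail[A=20 B=38 C=50] open={R3,R4,R5,R6}
Step 9: cancel R3 -> on_hand[A=31 B=53 C=50] avail[A=27 B=38 C=50] open={R4,R5,R6}
Step 10: commit R4 -> on_hand[A=27 B=53 C=50] avail[A=27 B=38 C=50] open={R5,R6}
Step 11: reserve R7 A 2 -> on_hand[A=27 B=53 C=50] avail[A=25 B=38 C=50] open={R5,R6,R7}
Step 12: cancel R5 -> on_hand[A=27 B=53 C=50] avail[A=25 B=44 C=50] open={R6,R7}
Step 13: commit R7 -> on_hand[A=25 B=53 C=50] avail[A=25 B=44 C=50] open={R6}
Step 14: commit R6 -> on_hand[A=25 B=44 C=50] avail[A=25 B=44 C=50] open={}
Step 15: reserve R8 B 2 -> on_hand[A=25 B=44 C=50] avail[A=25 B=42 C=50] open={R8}

Answer: A: 25
B: 42
C: 50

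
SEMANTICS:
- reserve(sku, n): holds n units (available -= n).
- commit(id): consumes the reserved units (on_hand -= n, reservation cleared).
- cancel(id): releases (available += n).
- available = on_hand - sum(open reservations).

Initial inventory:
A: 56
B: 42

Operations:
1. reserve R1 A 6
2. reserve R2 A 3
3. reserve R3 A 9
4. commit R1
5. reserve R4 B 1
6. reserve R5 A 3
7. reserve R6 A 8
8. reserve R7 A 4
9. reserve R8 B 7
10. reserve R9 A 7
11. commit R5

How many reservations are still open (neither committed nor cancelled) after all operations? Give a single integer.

Step 1: reserve R1 A 6 -> on_hand[A=56 B=42] avail[A=50 B=42] open={R1}
Step 2: reserve R2 A 3 -> on_hand[A=56 B=42] avail[A=47 B=42] open={R1,R2}
Step 3: reserve R3 A 9 -> on_hand[A=56 B=42] avail[A=38 B=42] open={R1,R2,R3}
Step 4: commit R1 -> on_hand[A=50 B=42] avail[A=38 B=42] open={R2,R3}
Step 5: reserve R4 B 1 -> on_hand[A=50 B=42] avail[A=38 B=41] open={R2,R3,R4}
Step 6: reserve R5 A 3 -> on_hand[A=50 B=42] avail[A=35 B=41] open={R2,R3,R4,R5}
Step 7: reserve R6 A 8 -> on_hand[A=50 B=42] avail[A=27 B=41] open={R2,R3,R4,R5,R6}
Step 8: reserve R7 A 4 -> on_hand[A=50 B=42] avail[A=23 B=41] open={R2,R3,R4,R5,R6,R7}
Step 9: reserve R8 B 7 -> on_hand[A=50 B=42] avail[A=23 B=34] open={R2,R3,R4,R5,R6,R7,R8}
Step 10: reserve R9 A 7 -> on_hand[A=50 B=42] avail[A=16 B=34] open={R2,R3,R4,R5,R6,R7,R8,R9}
Step 11: commit R5 -> on_hand[A=47 B=42] avail[A=16 B=34] open={R2,R3,R4,R6,R7,R8,R9}
Open reservations: ['R2', 'R3', 'R4', 'R6', 'R7', 'R8', 'R9'] -> 7

Answer: 7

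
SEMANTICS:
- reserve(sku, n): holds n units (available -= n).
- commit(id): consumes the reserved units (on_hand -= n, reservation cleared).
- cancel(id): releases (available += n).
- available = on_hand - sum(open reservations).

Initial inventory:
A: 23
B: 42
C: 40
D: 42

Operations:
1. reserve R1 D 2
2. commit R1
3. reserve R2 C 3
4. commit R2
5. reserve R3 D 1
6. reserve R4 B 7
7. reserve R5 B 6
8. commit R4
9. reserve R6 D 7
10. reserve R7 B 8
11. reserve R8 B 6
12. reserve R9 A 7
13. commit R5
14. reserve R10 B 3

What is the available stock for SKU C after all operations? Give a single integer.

Step 1: reserve R1 D 2 -> on_hand[A=23 B=42 C=40 D=42] avail[A=23 B=42 C=40 D=40] open={R1}
Step 2: commit R1 -> on_hand[A=23 B=42 C=40 D=40] avail[A=23 B=42 C=40 D=40] open={}
Step 3: reserve R2 C 3 -> on_hand[A=23 B=42 C=40 D=40] avail[A=23 B=42 C=37 D=40] open={R2}
Step 4: commit R2 -> on_hand[A=23 B=42 C=37 D=40] avail[A=23 B=42 C=37 D=40] open={}
Step 5: reserve R3 D 1 -> on_hand[A=23 B=42 C=37 D=40] avail[A=23 B=42 C=37 D=39] open={R3}
Step 6: reserve R4 B 7 -> on_hand[A=23 B=42 C=37 D=40] avail[A=23 B=35 C=37 D=39] open={R3,R4}
Step 7: reserve R5 B 6 -> on_hand[A=23 B=42 C=37 D=40] avail[A=23 B=29 C=37 D=39] open={R3,R4,R5}
Step 8: commit R4 -> on_hand[A=23 B=35 C=37 D=40] avail[A=23 B=29 C=37 D=39] open={R3,R5}
Step 9: reserve R6 D 7 -> on_hand[A=23 B=35 C=37 D=40] avail[A=23 B=29 C=37 D=32] open={R3,R5,R6}
Step 10: reserve R7 B 8 -> on_hand[A=23 B=35 C=37 D=40] avail[A=23 B=21 C=37 D=32] open={R3,R5,R6,R7}
Step 11: reserve R8 B 6 -> on_hand[A=23 B=35 C=37 D=40] avail[A=23 B=15 C=37 D=32] open={R3,R5,R6,R7,R8}
Step 12: reserve R9 A 7 -> on_hand[A=23 B=35 C=37 D=40] avail[A=16 B=15 C=37 D=32] open={R3,R5,R6,R7,R8,R9}
Step 13: commit R5 -> on_hand[A=23 B=29 C=37 D=40] avail[A=16 B=15 C=37 D=32] open={R3,R6,R7,R8,R9}
Step 14: reserve R10 B 3 -> on_hand[A=23 B=29 C=37 D=40] avail[A=16 B=12 C=37 D=32] open={R10,R3,R6,R7,R8,R9}
Final available[C] = 37

Answer: 37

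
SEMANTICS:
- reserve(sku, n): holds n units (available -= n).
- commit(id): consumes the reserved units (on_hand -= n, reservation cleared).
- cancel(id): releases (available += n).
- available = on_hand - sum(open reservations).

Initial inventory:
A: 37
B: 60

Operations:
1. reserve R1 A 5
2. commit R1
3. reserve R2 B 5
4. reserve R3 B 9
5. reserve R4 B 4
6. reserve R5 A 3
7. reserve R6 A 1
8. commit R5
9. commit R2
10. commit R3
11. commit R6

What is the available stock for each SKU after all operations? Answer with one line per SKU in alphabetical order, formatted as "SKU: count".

Step 1: reserve R1 A 5 -> on_hand[A=37 B=60] avail[A=32 B=60] open={R1}
Step 2: commit R1 -> on_hand[A=32 B=60] avail[A=32 B=60] open={}
Step 3: reserve R2 B 5 -> on_hand[A=32 B=60] avail[A=32 B=55] open={R2}
Step 4: reserve R3 B 9 -> on_hand[A=32 B=60] avail[A=32 B=46] open={R2,R3}
Step 5: reserve R4 B 4 -> on_hand[A=32 B=60] avail[A=32 B=42] open={R2,R3,R4}
Step 6: reserve R5 A 3 -> on_hand[A=32 B=60] avail[A=29 B=42] open={R2,R3,R4,R5}
Step 7: reserve R6 A 1 -> on_hand[A=32 B=60] avail[A=28 B=42] open={R2,R3,R4,R5,R6}
Step 8: commit R5 -> on_hand[A=29 B=60] avail[A=28 B=42] open={R2,R3,R4,R6}
Step 9: commit R2 -> on_hand[A=29 B=55] avail[A=28 B=42] open={R3,R4,R6}
Step 10: commit R3 -> on_hand[A=29 B=46] avail[A=28 B=42] open={R4,R6}
Step 11: commit R6 -> on_hand[A=28 B=46] avail[A=28 B=42] open={R4}

Answer: A: 28
B: 42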